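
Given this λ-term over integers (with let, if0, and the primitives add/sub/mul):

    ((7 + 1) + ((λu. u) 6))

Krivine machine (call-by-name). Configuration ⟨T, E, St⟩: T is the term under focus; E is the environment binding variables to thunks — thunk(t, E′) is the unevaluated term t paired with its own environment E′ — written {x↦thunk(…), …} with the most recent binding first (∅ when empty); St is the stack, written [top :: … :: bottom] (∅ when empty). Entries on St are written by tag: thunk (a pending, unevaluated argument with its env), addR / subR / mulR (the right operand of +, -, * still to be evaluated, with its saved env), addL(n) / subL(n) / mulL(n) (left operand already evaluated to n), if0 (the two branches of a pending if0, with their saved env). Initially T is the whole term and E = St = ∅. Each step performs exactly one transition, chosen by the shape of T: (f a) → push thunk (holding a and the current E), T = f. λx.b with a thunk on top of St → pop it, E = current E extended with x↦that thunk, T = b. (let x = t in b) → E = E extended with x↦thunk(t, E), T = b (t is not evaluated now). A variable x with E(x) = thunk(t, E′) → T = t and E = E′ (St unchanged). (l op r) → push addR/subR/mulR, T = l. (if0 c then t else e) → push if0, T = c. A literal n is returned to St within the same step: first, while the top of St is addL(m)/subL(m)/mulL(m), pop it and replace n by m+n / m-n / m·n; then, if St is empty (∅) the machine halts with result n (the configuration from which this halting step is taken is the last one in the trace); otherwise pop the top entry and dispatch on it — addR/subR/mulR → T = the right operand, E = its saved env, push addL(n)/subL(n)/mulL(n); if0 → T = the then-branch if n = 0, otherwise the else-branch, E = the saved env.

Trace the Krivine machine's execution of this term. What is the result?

Answer: 14

Machine steps:
step 0: ⟨T=((7 + 1) + ((λu. u) 6)); E=∅; St=∅⟩
step 1: ⟨T=(7 + 1); E=∅; St=[addR]⟩
step 2: ⟨T=7; E=∅; St=[addR :: addR]⟩
step 3: ⟨T=1; E=∅; St=[addL(7) :: addR]⟩
step 4: ⟨T=((λu. u) 6); E=∅; St=[addL(8)]⟩
step 5: ⟨T=(λu. u); E=∅; St=[thunk :: addL(8)]⟩
step 6: ⟨T=u; E={u↦thunk(6, ∅)}; St=[addL(8)]⟩
step 7: ⟨T=6; E=∅; St=[addL(8)]⟩
→ final value 14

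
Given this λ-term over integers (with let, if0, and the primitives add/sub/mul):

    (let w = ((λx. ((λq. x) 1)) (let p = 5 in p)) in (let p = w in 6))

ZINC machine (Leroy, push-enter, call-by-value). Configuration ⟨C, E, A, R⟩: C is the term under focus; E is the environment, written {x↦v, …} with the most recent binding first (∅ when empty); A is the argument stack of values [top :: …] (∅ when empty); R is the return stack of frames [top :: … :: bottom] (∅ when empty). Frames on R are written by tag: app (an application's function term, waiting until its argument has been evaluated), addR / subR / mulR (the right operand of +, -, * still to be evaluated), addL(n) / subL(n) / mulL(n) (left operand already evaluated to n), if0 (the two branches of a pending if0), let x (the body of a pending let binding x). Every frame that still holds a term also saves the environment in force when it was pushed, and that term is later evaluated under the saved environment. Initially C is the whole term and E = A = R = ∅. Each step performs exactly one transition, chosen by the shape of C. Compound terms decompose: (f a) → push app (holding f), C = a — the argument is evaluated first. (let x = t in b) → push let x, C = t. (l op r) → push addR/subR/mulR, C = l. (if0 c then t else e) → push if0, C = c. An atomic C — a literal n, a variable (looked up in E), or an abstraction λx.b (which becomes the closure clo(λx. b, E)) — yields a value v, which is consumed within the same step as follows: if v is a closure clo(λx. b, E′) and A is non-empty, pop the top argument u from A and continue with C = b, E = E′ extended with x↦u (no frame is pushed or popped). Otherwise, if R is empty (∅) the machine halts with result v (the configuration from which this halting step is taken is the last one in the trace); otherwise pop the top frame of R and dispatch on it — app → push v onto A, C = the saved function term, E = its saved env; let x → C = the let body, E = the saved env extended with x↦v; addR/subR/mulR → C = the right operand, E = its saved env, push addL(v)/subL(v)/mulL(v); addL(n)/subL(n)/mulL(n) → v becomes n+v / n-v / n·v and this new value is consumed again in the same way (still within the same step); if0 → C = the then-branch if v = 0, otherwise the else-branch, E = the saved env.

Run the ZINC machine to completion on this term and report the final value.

Answer: 6

Derivation:
step 0: <C=(let w = ((λx. ((λq. x) 1)) (let p = 5 in p)) in (let p = w in 6)), E=∅, A=∅, R=∅>
step 1: <C=((λx. ((λq. x) 1)) (let p = 5 in p)), E=∅, A=∅, R=[let w]>
step 2: <C=(let p = 5 in p), E=∅, A=∅, R=[app :: let w]>
step 3: <C=5, E=∅, A=∅, R=[let p :: app :: let w]>
step 4: <C=p, E={p↦5}, A=∅, R=[app :: let w]>
step 5: <C=(λx. ((λq. x) 1)), E=∅, A=[5], R=[let w]>
step 6: <C=((λq. x) 1), E={x↦5}, A=∅, R=[let w]>
step 7: <C=1, E={x↦5}, A=∅, R=[app :: let w]>
step 8: <C=(λq. x), E={x↦5}, A=[1], R=[let w]>
step 9: <C=x, E={q↦1, x↦5}, A=∅, R=[let w]>
step 10: <C=(let p = w in 6), E={w↦5}, A=∅, R=∅>
step 11: <C=w, E={w↦5}, A=∅, R=[let p]>
step 12: <C=6, E={p↦5, w↦5}, A=∅, R=∅>
→ final value 6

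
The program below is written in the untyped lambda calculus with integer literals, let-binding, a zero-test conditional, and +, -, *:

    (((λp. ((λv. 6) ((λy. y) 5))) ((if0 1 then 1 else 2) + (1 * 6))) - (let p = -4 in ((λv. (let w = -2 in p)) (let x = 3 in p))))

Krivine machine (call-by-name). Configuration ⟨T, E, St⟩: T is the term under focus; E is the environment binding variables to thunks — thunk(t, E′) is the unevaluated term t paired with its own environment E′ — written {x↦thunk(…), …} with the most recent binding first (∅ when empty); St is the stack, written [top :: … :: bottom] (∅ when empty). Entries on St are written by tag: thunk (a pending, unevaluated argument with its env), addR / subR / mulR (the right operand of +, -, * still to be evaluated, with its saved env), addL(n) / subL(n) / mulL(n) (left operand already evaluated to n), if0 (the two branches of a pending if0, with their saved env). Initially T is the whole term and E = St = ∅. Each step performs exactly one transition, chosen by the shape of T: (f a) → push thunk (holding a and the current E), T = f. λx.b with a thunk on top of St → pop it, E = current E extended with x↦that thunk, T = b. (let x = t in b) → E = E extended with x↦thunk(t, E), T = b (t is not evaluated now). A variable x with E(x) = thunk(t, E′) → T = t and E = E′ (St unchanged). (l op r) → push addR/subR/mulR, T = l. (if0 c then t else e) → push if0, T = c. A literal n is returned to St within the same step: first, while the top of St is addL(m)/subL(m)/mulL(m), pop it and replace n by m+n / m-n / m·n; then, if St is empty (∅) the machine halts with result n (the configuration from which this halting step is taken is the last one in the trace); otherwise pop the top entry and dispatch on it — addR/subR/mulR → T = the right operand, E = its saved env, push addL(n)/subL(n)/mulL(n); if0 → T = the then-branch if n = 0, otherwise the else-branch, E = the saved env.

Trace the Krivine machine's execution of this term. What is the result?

0. ⟨T=(((λp. ((λv. 6) ((λy. y) 5))) ((if0 1 then 1 else 2) + (1 * 6))) - (let p = -4 in ((λv. (let w = -2 in p)) (let x = 3 in p)))); E=∅; St=∅⟩
1. ⟨T=((λp. ((λv. 6) ((λy. y) 5))) ((if0 1 then 1 else 2) + (1 * 6))); E=∅; St=[subR]⟩
2. ⟨T=(λp. ((λv. 6) ((λy. y) 5))); E=∅; St=[thunk :: subR]⟩
3. ⟨T=((λv. 6) ((λy. y) 5)); E={p↦thunk(((if0 1 then 1 else 2) + (1 * 6)), ∅)}; St=[subR]⟩
4. ⟨T=(λv. 6); E={p↦thunk(((if0 1 then 1 else 2) + (1 * 6)), ∅)}; St=[thunk :: subR]⟩
5. ⟨T=6; E={v↦thunk(((λy. y) 5), {p↦thunk(((if0 1 then 1 else 2) + (1 * 6)), ∅)}), p↦thunk(((if0 1 then 1 else 2) + (1 * 6)), ∅)}; St=[subR]⟩
6. ⟨T=(let p = -4 in ((λv. (let w = -2 in p)) (let x = 3 in p))); E=∅; St=[subL(6)]⟩
7. ⟨T=((λv. (let w = -2 in p)) (let x = 3 in p)); E={p↦thunk(-4, ∅)}; St=[subL(6)]⟩
8. ⟨T=(λv. (let w = -2 in p)); E={p↦thunk(-4, ∅)}; St=[thunk :: subL(6)]⟩
9. ⟨T=(let w = -2 in p); E={v↦thunk((let x = 3 in p), {p↦thunk(-4, ∅)}), p↦thunk(-4, ∅)}; St=[subL(6)]⟩
10. ⟨T=p; E={w↦thunk(-2, {v↦thunk((let x = 3 in p), {p↦thunk(-4, ∅)}), p↦thunk(-4, ∅)}), v↦thunk((let x = 3 in p), {p↦thunk(-4, ∅)}), p↦thunk(-4, ∅)}; St=[subL(6)]⟩
11. ⟨T=-4; E=∅; St=[subL(6)]⟩
→ final value 10

Answer: 10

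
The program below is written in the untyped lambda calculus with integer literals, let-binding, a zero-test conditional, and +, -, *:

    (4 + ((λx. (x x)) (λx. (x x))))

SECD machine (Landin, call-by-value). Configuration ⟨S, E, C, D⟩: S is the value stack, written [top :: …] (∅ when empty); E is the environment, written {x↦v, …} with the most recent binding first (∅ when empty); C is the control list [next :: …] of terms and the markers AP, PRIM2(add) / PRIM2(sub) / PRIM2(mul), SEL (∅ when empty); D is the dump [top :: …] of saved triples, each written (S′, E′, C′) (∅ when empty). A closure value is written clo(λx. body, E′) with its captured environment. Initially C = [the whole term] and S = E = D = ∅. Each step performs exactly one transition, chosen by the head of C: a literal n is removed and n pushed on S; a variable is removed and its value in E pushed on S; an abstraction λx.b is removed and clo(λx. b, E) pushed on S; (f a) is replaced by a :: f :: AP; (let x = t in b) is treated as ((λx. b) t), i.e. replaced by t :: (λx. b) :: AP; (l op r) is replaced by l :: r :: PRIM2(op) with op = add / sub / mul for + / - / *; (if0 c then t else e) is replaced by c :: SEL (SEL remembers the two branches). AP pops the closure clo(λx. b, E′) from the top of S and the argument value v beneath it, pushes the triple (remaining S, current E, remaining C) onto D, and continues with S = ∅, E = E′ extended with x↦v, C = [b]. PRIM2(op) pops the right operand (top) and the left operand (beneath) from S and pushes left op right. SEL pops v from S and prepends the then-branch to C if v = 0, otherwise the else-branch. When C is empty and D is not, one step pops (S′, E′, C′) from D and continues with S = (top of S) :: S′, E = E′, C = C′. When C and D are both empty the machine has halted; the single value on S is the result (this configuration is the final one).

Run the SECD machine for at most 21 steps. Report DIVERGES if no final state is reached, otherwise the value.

step 0: ⟨S=∅; E=∅; C=[(4 + ((λx. (x x)) (λx. (x x))))]; D=∅⟩
step 1: ⟨S=∅; E=∅; C=[4 :: ((λx. (x x)) (λx. (x x))) :: PRIM2(add)]; D=∅⟩
step 2: ⟨S=[4]; E=∅; C=[((λx. (x x)) (λx. (x x))) :: PRIM2(add)]; D=∅⟩
step 3: ⟨S=[4]; E=∅; C=[(λx. (x x)) :: (λx. (x x)) :: AP :: PRIM2(add)]; D=∅⟩
step 4: ⟨S=[clo(λx. (x x), ∅) :: 4]; E=∅; C=[(λx. (x x)) :: AP :: PRIM2(add)]; D=∅⟩
step 5: ⟨S=[clo(λx. (x x), ∅) :: clo(λx. (x x), ∅) :: 4]; E=∅; C=[AP :: PRIM2(add)]; D=∅⟩
step 6: ⟨S=∅; E={x↦clo(λx. (x x), ∅)}; C=[(x x)]; D=[([4], ∅, [PRIM2(add)])]⟩
step 7: ⟨S=∅; E={x↦clo(λx. (x x), ∅)}; C=[x :: x :: AP]; D=[([4], ∅, [PRIM2(add)])]⟩
step 8: ⟨S=[clo(λx. (x x), ∅)]; E={x↦clo(λx. (x x), ∅)}; C=[x :: AP]; D=[([4], ∅, [PRIM2(add)])]⟩
step 9: ⟨S=[clo(λx. (x x), ∅) :: clo(λx. (x x), ∅)]; E={x↦clo(λx. (x x), ∅)}; C=[AP]; D=[([4], ∅, [PRIM2(add)])]⟩
step 10: ⟨S=∅; E={x↦clo(λx. (x x), ∅)}; C=[(x x)]; D=[(∅, {x↦clo(λx. (x x), ∅)}, ∅) :: ([4], ∅, [PRIM2(add)])]⟩
step 11: ⟨S=∅; E={x↦clo(λx. (x x), ∅)}; C=[x :: x :: AP]; D=[(∅, {x↦clo(λx. (x x), ∅)}, ∅) :: ([4], ∅, [PRIM2(add)])]⟩
step 12: ⟨S=[clo(λx. (x x), ∅)]; E={x↦clo(λx. (x x), ∅)}; C=[x :: AP]; D=[(∅, {x↦clo(λx. (x x), ∅)}, ∅) :: ([4], ∅, [PRIM2(add)])]⟩
step 13: ⟨S=[clo(λx. (x x), ∅) :: clo(λx. (x x), ∅)]; E={x↦clo(λx. (x x), ∅)}; C=[AP]; D=[(∅, {x↦clo(λx. (x x), ∅)}, ∅) :: ([4], ∅, [PRIM2(add)])]⟩
step 14: ⟨S=∅; E={x↦clo(λx. (x x), ∅)}; C=[(x x)]; D=[(∅, {x↦clo(λx. (x x), ∅)}, ∅) :: (∅, {x↦clo(λx. (x x), ∅)}, ∅) :: ([4], ∅, [PRIM2(add)])]⟩
step 15: ⟨S=∅; E={x↦clo(λx. (x x), ∅)}; C=[x :: x :: AP]; D=[(∅, {x↦clo(λx. (x x), ∅)}, ∅) :: (∅, {x↦clo(λx. (x x), ∅)}, ∅) :: ([4], ∅, [PRIM2(add)])]⟩
step 16: ⟨S=[clo(λx. (x x), ∅)]; E={x↦clo(λx. (x x), ∅)}; C=[x :: AP]; D=[(∅, {x↦clo(λx. (x x), ∅)}, ∅) :: (∅, {x↦clo(λx. (x x), ∅)}, ∅) :: ([4], ∅, [PRIM2(add)])]⟩
step 17: ⟨S=[clo(λx. (x x), ∅) :: clo(λx. (x x), ∅)]; E={x↦clo(λx. (x x), ∅)}; C=[AP]; D=[(∅, {x↦clo(λx. (x x), ∅)}, ∅) :: (∅, {x↦clo(λx. (x x), ∅)}, ∅) :: ([4], ∅, [PRIM2(add)])]⟩
step 18: ⟨S=∅; E={x↦clo(λx. (x x), ∅)}; C=[(x x)]; D=[(∅, {x↦clo(λx. (x x), ∅)}, ∅) :: (∅, {x↦clo(λx. (x x), ∅)}, ∅) :: (∅, {x↦clo(λx. (x x), ∅)}, ∅) :: ([4], ∅, [PRIM2(add)])]⟩
step 19: ⟨S=∅; E={x↦clo(λx. (x x), ∅)}; C=[x :: x :: AP]; D=[(∅, {x↦clo(λx. (x x), ∅)}, ∅) :: (∅, {x↦clo(λx. (x x), ∅)}, ∅) :: (∅, {x↦clo(λx. (x x), ∅)}, ∅) :: ([4], ∅, [PRIM2(add)])]⟩
step 20: ⟨S=[clo(λx. (x x), ∅)]; E={x↦clo(λx. (x x), ∅)}; C=[x :: AP]; D=[(∅, {x↦clo(λx. (x x), ∅)}, ∅) :: (∅, {x↦clo(λx. (x x), ∅)}, ∅) :: (∅, {x↦clo(λx. (x x), ∅)}, ∅) :: ([4], ∅, [PRIM2(add)])]⟩
step 21: ⟨S=[clo(λx. (x x), ∅) :: clo(λx. (x x), ∅)]; E={x↦clo(λx. (x x), ∅)}; C=[AP]; D=[(∅, {x↦clo(λx. (x x), ∅)}, ∅) :: (∅, {x↦clo(λx. (x x), ∅)}, ∅) :: (∅, {x↦clo(λx. (x x), ∅)}, ∅) :: ([4], ∅, [PRIM2(add)])]⟩
→ 21 transitions taken and the configuration is still not final: no result within 21 steps

Answer: DIVERGES (no final state within 21 steps)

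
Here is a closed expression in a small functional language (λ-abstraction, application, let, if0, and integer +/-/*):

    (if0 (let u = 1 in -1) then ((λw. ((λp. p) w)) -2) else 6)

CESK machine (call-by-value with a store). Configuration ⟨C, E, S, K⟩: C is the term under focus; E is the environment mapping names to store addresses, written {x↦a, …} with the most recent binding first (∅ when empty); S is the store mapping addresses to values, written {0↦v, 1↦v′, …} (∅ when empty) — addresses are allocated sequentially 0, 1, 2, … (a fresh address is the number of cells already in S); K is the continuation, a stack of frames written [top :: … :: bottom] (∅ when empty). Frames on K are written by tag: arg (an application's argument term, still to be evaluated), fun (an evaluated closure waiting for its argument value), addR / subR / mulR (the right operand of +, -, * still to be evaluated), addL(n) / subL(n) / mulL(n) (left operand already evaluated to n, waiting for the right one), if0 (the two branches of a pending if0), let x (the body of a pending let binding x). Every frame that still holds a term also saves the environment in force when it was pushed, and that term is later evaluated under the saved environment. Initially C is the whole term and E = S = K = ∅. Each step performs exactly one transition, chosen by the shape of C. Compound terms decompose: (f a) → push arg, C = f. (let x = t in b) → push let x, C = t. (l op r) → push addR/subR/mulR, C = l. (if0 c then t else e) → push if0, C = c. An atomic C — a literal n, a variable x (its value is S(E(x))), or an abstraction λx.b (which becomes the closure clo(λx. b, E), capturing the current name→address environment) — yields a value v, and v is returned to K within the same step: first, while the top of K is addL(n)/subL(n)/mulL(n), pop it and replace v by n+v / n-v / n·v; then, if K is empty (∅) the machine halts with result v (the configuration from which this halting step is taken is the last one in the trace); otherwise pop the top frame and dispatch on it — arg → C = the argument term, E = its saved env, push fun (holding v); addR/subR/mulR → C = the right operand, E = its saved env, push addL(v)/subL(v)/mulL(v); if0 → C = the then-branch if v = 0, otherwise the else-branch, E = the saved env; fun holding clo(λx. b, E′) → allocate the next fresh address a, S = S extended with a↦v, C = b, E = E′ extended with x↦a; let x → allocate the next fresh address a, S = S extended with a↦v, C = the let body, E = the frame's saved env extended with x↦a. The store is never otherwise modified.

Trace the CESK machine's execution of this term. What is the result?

0. [C=(if0 (let u = 1 in -1) then ((λw. ((λp. p) w)) -2) else 6) | E=∅ | S=∅ | K=∅]
1. [C=(let u = 1 in -1) | E=∅ | S=∅ | K=[if0]]
2. [C=1 | E=∅ | S=∅ | K=[let u :: if0]]
3. [C=-1 | E={u↦0} | S={0↦1} | K=[if0]]
4. [C=6 | E=∅ | S={0↦1} | K=∅]
→ final value 6

Answer: 6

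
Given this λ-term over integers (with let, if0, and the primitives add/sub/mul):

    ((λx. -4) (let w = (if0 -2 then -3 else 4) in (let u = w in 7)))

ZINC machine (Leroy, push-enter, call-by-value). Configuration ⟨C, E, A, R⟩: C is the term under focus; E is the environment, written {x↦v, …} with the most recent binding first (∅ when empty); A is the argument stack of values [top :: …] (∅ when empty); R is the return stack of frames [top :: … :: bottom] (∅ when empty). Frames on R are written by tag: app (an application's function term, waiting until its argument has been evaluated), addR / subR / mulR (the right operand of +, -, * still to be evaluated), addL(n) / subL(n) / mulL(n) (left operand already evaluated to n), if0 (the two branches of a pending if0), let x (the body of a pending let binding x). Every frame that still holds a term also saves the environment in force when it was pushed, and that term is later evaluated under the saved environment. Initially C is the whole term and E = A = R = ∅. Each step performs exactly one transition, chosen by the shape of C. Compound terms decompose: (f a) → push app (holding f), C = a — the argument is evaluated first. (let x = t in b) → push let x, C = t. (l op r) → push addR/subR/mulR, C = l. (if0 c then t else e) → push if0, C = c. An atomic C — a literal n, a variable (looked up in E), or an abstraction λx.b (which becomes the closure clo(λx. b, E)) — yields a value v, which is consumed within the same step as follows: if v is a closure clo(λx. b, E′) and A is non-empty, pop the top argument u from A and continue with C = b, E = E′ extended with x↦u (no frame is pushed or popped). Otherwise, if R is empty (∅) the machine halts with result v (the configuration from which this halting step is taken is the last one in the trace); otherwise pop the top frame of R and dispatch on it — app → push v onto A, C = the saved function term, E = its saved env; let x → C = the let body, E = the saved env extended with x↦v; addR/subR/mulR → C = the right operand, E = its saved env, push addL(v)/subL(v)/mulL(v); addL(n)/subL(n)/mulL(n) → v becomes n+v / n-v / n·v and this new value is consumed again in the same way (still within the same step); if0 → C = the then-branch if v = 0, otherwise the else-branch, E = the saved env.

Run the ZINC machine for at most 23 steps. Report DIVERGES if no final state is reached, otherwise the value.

0. ⟨C=((λx. -4) (let w = (if0 -2 then -3 else 4) in (let u = w in 7))); E=∅; A=∅; R=∅⟩
1. ⟨C=(let w = (if0 -2 then -3 else 4) in (let u = w in 7)); E=∅; A=∅; R=[app]⟩
2. ⟨C=(if0 -2 then -3 else 4); E=∅; A=∅; R=[let w :: app]⟩
3. ⟨C=-2; E=∅; A=∅; R=[if0 :: let w :: app]⟩
4. ⟨C=4; E=∅; A=∅; R=[let w :: app]⟩
5. ⟨C=(let u = w in 7); E={w↦4}; A=∅; R=[app]⟩
6. ⟨C=w; E={w↦4}; A=∅; R=[let u :: app]⟩
7. ⟨C=7; E={u↦4, w↦4}; A=∅; R=[app]⟩
8. ⟨C=(λx. -4); E=∅; A=[7]; R=∅⟩
9. ⟨C=-4; E={x↦7}; A=∅; R=∅⟩
→ final value -4

Answer: -4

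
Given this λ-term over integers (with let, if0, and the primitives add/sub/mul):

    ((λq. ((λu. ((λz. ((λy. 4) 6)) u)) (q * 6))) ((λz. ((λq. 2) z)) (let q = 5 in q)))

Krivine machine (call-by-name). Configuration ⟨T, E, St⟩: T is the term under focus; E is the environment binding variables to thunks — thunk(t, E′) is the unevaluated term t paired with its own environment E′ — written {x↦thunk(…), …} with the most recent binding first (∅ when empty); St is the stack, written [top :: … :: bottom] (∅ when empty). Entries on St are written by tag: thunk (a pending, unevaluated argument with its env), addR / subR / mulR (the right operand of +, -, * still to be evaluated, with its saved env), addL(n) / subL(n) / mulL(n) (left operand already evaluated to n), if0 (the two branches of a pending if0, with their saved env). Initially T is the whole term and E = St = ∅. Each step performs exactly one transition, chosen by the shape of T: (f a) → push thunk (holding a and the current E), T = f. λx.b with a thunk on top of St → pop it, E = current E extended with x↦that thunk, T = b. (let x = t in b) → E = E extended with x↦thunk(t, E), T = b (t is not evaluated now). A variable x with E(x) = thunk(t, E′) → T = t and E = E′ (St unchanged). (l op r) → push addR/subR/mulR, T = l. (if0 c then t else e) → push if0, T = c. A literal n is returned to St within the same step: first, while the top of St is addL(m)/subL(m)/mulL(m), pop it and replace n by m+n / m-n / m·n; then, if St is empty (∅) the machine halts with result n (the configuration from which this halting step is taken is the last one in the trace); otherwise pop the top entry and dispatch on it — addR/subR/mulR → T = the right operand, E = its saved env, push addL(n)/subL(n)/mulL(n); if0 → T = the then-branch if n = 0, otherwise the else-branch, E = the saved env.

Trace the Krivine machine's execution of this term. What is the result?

t=0: ⟨T=((λq. ((λu. ((λz. ((λy. 4) 6)) u)) (q * 6))) ((λz. ((λq. 2) z)) (let q = 5 in q))); E=∅; St=∅⟩
t=1: ⟨T=(λq. ((λu. ((λz. ((λy. 4) 6)) u)) (q * 6))); E=∅; St=[thunk]⟩
t=2: ⟨T=((λu. ((λz. ((λy. 4) 6)) u)) (q * 6)); E={q↦thunk(((λz. ((λq. 2) z)) (let q = 5 in q)), ∅)}; St=∅⟩
t=3: ⟨T=(λu. ((λz. ((λy. 4) 6)) u)); E={q↦thunk(((λz. ((λq. 2) z)) (let q = 5 in q)), ∅)}; St=[thunk]⟩
t=4: ⟨T=((λz. ((λy. 4) 6)) u); E={u↦thunk((q * 6), {q↦thunk(((λz. ((λq. 2) z)) (let q = 5 in q)), ∅)}), q↦thunk(((λz. ((λq. 2) z)) (let q = 5 in q)), ∅)}; St=∅⟩
t=5: ⟨T=(λz. ((λy. 4) 6)); E={u↦thunk((q * 6), {q↦thunk(((λz. ((λq. 2) z)) (let q = 5 in q)), ∅)}), q↦thunk(((λz. ((λq. 2) z)) (let q = 5 in q)), ∅)}; St=[thunk]⟩
t=6: ⟨T=((λy. 4) 6); E={z↦thunk(u, {u↦thunk((q * 6), {q↦thunk(((λz. ((λq. 2) z)) (let q = 5 in q)), ∅)}), q↦thunk(((λz. ((λq. 2) z)) (let q = 5 in q)), ∅)}), u↦thunk((q * 6), {q↦thunk(((λz. ((λq. 2) z)) (let q = 5 in q)), ∅)}), q↦thunk(((λz. ((λq. 2) z)) (let q = 5 in q)), ∅)}; St=∅⟩
t=7: ⟨T=(λy. 4); E={z↦thunk(u, {u↦thunk((q * 6), {q↦thunk(((λz. ((λq. 2) z)) (let q = 5 in q)), ∅)}), q↦thunk(((λz. ((λq. 2) z)) (let q = 5 in q)), ∅)}), u↦thunk((q * 6), {q↦thunk(((λz. ((λq. 2) z)) (let q = 5 in q)), ∅)}), q↦thunk(((λz. ((λq. 2) z)) (let q = 5 in q)), ∅)}; St=[thunk]⟩
t=8: ⟨T=4; E={y↦thunk(6, {z↦thunk(u, {u↦thunk((q * 6), {q↦thunk(((λz. ((λq. 2) z)) (let q = 5 in q)), ∅)}), q↦thunk(((λz. ((λq. 2) z)) (let q = 5 in q)), ∅)}), u↦thunk((q * 6), {q↦thunk(((λz. ((λq. 2) z)) (let q = 5 in q)), ∅)}), q↦thunk(((λz. ((λq. 2) z)) (let q = 5 in q)), ∅)}), z↦thunk(u, {u↦thunk((q * 6), {q↦thunk(((λz. ((λq. 2) z)) (let q = 5 in q)), ∅)}), q↦thunk(((λz. ((λq. 2) z)) (let q = 5 in q)), ∅)}), u↦thunk((q * 6), {q↦thunk(((λz. ((λq. 2) z)) (let q = 5 in q)), ∅)}), q↦thunk(((λz. ((λq. 2) z)) (let q = 5 in q)), ∅)}; St=∅⟩
→ final value 4

Answer: 4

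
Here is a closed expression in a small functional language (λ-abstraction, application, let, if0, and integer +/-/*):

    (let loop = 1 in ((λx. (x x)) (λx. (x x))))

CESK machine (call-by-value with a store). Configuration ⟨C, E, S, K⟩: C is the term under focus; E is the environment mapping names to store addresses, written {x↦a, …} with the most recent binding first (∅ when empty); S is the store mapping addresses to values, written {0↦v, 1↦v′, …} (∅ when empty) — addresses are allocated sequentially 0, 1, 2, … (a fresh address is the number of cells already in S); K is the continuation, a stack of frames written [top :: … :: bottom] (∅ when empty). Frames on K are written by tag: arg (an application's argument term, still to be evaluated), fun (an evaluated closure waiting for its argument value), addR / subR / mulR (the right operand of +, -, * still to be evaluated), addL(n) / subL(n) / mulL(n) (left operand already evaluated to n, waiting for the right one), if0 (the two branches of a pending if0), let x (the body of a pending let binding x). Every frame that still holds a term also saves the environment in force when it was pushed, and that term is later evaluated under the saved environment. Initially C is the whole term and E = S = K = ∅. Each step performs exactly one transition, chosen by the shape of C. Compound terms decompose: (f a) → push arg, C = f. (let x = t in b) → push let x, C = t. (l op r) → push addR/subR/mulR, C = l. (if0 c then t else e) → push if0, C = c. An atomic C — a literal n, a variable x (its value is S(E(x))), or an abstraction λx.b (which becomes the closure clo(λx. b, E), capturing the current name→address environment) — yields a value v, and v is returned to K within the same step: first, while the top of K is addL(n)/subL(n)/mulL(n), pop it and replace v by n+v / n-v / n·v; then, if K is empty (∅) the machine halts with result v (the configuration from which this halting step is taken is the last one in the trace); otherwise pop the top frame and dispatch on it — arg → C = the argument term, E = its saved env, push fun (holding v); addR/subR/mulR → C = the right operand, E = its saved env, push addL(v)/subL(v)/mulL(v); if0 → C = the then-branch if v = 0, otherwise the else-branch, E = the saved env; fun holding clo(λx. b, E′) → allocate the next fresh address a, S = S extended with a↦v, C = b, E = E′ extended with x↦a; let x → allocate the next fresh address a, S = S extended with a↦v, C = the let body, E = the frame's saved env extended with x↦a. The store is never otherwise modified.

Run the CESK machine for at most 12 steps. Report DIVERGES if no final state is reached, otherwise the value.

Answer: DIVERGES (no final state within 12 steps)

Machine steps:
t=0: <C=(let loop = 1 in ((λx. (x x)) (λx. (x x)))), E=∅, S=∅, K=∅>
t=1: <C=1, E=∅, S=∅, K=[let loop]>
t=2: <C=((λx. (x x)) (λx. (x x))), E={loop↦0}, S={0↦1}, K=∅>
t=3: <C=(λx. (x x)), E={loop↦0}, S={0↦1}, K=[arg]>
t=4: <C=(λx. (x x)), E={loop↦0}, S={0↦1}, K=[fun]>
t=5: <C=(x x), E={x↦1, loop↦0}, S={0↦1, 1↦clo(λx. (x x), {loop↦0})}, K=∅>
t=6: <C=x, E={x↦1, loop↦0}, S={0↦1, 1↦clo(λx. (x x), {loop↦0})}, K=[arg]>
t=7: <C=x, E={x↦1, loop↦0}, S={0↦1, 1↦clo(λx. (x x), {loop↦0})}, K=[fun]>
t=8: <C=(x x), E={x↦2, loop↦0}, S={0↦1, 1↦clo(λx. (x x), {loop↦0}), 2↦clo(λx. (x x), {loop↦0})}, K=∅>
t=9: <C=x, E={x↦2, loop↦0}, S={0↦1, 1↦clo(λx. (x x), {loop↦0}), 2↦clo(λx. (x x), {loop↦0})}, K=[arg]>
t=10: <C=x, E={x↦2, loop↦0}, S={0↦1, 1↦clo(λx. (x x), {loop↦0}), 2↦clo(λx. (x x), {loop↦0})}, K=[fun]>
t=11: <C=(x x), E={x↦3, loop↦0}, S={0↦1, 1↦clo(λx. (x x), {loop↦0}), 2↦clo(λx. (x x), {loop↦0}), 3↦clo(λx. (x x), {loop↦0})}, K=∅>
t=12: <C=x, E={x↦3, loop↦0}, S={0↦1, 1↦clo(λx. (x x), {loop↦0}), 2↦clo(λx. (x x), {loop↦0}), 3↦clo(λx. (x x), {loop↦0})}, K=[arg]>
→ 12 transitions taken and the configuration is still not final: no result within 12 steps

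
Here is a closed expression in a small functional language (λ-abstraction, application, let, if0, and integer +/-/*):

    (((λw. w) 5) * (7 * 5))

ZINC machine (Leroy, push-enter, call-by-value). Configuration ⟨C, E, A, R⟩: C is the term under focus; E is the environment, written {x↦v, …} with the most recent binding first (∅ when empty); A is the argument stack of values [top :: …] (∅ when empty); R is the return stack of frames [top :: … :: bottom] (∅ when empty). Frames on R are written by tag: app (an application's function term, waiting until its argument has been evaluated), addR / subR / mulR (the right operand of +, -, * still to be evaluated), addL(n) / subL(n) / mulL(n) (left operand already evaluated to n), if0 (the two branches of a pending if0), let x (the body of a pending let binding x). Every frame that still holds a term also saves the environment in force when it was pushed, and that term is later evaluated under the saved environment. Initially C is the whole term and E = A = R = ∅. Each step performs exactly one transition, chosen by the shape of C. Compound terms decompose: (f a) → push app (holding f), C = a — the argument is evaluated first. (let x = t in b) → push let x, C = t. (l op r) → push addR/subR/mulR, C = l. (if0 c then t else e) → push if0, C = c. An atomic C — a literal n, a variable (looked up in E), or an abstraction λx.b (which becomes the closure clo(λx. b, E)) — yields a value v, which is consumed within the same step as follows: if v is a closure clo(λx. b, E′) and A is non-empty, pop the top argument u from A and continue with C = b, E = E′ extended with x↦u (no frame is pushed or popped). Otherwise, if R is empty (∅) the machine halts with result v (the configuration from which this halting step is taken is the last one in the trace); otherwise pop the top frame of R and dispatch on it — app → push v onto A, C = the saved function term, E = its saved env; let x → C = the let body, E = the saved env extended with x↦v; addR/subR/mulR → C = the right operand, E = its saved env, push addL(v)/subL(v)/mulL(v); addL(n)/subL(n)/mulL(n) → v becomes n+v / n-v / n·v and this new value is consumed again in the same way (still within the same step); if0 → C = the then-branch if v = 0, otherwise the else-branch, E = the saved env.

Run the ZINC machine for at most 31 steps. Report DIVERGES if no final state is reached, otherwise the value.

t=0: <C=(((λw. w) 5) * (7 * 5)), E=∅, A=∅, R=∅>
t=1: <C=((λw. w) 5), E=∅, A=∅, R=[mulR]>
t=2: <C=5, E=∅, A=∅, R=[app :: mulR]>
t=3: <C=(λw. w), E=∅, A=[5], R=[mulR]>
t=4: <C=w, E={w↦5}, A=∅, R=[mulR]>
t=5: <C=(7 * 5), E=∅, A=∅, R=[mulL(5)]>
t=6: <C=7, E=∅, A=∅, R=[mulR :: mulL(5)]>
t=7: <C=5, E=∅, A=∅, R=[mulL(7) :: mulL(5)]>
→ final value 175

Answer: 175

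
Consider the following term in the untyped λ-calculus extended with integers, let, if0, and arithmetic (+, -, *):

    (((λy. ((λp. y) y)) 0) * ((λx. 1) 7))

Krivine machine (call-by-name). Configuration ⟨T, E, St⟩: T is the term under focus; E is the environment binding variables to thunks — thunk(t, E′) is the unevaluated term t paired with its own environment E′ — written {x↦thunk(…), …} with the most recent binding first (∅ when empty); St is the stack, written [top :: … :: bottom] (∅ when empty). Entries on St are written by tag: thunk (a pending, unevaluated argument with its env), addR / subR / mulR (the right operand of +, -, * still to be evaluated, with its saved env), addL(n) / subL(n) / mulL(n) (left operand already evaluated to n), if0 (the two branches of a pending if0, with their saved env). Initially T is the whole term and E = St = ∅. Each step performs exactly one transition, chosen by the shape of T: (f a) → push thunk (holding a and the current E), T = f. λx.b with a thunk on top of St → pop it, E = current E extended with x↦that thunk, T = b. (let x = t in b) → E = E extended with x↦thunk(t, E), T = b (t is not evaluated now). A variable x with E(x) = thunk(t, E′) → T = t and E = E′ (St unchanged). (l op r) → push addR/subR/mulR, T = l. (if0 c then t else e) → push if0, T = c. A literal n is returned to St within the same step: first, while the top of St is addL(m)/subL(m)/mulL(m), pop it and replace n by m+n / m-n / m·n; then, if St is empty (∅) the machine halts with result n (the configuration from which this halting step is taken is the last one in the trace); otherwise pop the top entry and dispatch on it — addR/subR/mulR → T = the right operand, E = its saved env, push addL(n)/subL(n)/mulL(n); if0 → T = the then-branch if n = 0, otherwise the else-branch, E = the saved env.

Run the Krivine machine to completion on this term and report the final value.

t=0: ⟨T=(((λy. ((λp. y) y)) 0) * ((λx. 1) 7)); E=∅; St=∅⟩
t=1: ⟨T=((λy. ((λp. y) y)) 0); E=∅; St=[mulR]⟩
t=2: ⟨T=(λy. ((λp. y) y)); E=∅; St=[thunk :: mulR]⟩
t=3: ⟨T=((λp. y) y); E={y↦thunk(0, ∅)}; St=[mulR]⟩
t=4: ⟨T=(λp. y); E={y↦thunk(0, ∅)}; St=[thunk :: mulR]⟩
t=5: ⟨T=y; E={p↦thunk(y, {y↦thunk(0, ∅)}), y↦thunk(0, ∅)}; St=[mulR]⟩
t=6: ⟨T=0; E=∅; St=[mulR]⟩
t=7: ⟨T=((λx. 1) 7); E=∅; St=[mulL(0)]⟩
t=8: ⟨T=(λx. 1); E=∅; St=[thunk :: mulL(0)]⟩
t=9: ⟨T=1; E={x↦thunk(7, ∅)}; St=[mulL(0)]⟩
→ final value 0

Answer: 0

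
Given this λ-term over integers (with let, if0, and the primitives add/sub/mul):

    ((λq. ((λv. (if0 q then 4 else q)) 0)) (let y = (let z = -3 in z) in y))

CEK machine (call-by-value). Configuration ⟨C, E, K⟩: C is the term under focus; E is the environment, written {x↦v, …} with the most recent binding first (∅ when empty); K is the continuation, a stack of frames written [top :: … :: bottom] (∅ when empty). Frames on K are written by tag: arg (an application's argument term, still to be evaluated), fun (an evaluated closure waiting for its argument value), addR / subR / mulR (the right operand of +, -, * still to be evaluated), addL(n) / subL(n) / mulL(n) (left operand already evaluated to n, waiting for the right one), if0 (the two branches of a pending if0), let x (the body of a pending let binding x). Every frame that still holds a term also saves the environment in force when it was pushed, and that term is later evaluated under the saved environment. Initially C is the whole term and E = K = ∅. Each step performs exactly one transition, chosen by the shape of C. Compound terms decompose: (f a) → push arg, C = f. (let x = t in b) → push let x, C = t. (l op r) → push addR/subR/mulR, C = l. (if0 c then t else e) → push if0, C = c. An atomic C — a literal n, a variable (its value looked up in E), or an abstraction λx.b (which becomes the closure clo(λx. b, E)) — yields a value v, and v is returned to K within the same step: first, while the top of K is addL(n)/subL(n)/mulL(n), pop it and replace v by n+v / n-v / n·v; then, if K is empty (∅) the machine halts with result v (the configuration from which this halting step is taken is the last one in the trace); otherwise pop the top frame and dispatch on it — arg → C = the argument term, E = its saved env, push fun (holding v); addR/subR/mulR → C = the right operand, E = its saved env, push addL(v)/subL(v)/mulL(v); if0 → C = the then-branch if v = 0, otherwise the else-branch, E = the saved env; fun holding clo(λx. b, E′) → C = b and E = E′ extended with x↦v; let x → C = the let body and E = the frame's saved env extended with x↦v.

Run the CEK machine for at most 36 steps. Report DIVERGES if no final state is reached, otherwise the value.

t=0: <C=((λq. ((λv. (if0 q then 4 else q)) 0)) (let y = (let z = -3 in z) in y)), E=∅, K=∅>
t=1: <C=(λq. ((λv. (if0 q then 4 else q)) 0)), E=∅, K=[arg]>
t=2: <C=(let y = (let z = -3 in z) in y), E=∅, K=[fun]>
t=3: <C=(let z = -3 in z), E=∅, K=[let y :: fun]>
t=4: <C=-3, E=∅, K=[let z :: let y :: fun]>
t=5: <C=z, E={z↦-3}, K=[let y :: fun]>
t=6: <C=y, E={y↦-3}, K=[fun]>
t=7: <C=((λv. (if0 q then 4 else q)) 0), E={q↦-3}, K=∅>
t=8: <C=(λv. (if0 q then 4 else q)), E={q↦-3}, K=[arg]>
t=9: <C=0, E={q↦-3}, K=[fun]>
t=10: <C=(if0 q then 4 else q), E={v↦0, q↦-3}, K=∅>
t=11: <C=q, E={v↦0, q↦-3}, K=[if0]>
t=12: <C=q, E={v↦0, q↦-3}, K=∅>
→ final value -3

Answer: -3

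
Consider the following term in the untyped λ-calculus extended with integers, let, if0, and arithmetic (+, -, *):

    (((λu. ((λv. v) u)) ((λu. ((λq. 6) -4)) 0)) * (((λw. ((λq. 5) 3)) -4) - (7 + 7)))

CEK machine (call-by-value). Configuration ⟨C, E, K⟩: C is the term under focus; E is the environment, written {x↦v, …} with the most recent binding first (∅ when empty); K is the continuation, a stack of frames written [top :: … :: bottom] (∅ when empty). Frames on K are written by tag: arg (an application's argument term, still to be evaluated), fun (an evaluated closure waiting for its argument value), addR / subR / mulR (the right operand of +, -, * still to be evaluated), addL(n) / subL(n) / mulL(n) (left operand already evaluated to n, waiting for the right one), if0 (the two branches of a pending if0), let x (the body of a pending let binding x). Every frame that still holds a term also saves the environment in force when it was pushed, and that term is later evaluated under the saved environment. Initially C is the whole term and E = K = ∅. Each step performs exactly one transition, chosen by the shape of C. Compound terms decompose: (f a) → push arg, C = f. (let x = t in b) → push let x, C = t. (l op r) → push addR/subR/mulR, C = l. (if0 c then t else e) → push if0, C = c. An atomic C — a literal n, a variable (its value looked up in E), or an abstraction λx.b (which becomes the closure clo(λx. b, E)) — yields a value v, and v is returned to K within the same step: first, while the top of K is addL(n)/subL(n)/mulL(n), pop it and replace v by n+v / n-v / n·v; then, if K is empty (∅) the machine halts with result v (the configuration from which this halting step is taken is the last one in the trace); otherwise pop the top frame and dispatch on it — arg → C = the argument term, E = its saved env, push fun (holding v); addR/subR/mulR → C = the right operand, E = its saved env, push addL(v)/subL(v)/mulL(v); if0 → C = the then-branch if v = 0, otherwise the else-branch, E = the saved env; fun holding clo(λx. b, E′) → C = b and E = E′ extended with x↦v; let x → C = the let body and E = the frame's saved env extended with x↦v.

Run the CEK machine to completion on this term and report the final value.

step 0: [C=(((λu. ((λv. v) u)) ((λu. ((λq. 6) -4)) 0)) * (((λw. ((λq. 5) 3)) -4) - (7 + 7))) | E=∅ | K=∅]
step 1: [C=((λu. ((λv. v) u)) ((λu. ((λq. 6) -4)) 0)) | E=∅ | K=[mulR]]
step 2: [C=(λu. ((λv. v) u)) | E=∅ | K=[arg :: mulR]]
step 3: [C=((λu. ((λq. 6) -4)) 0) | E=∅ | K=[fun :: mulR]]
step 4: [C=(λu. ((λq. 6) -4)) | E=∅ | K=[arg :: fun :: mulR]]
step 5: [C=0 | E=∅ | K=[fun :: fun :: mulR]]
step 6: [C=((λq. 6) -4) | E={u↦0} | K=[fun :: mulR]]
step 7: [C=(λq. 6) | E={u↦0} | K=[arg :: fun :: mulR]]
step 8: [C=-4 | E={u↦0} | K=[fun :: fun :: mulR]]
step 9: [C=6 | E={q↦-4, u↦0} | K=[fun :: mulR]]
step 10: [C=((λv. v) u) | E={u↦6} | K=[mulR]]
step 11: [C=(λv. v) | E={u↦6} | K=[arg :: mulR]]
step 12: [C=u | E={u↦6} | K=[fun :: mulR]]
step 13: [C=v | E={v↦6, u↦6} | K=[mulR]]
step 14: [C=(((λw. ((λq. 5) 3)) -4) - (7 + 7)) | E=∅ | K=[mulL(6)]]
step 15: [C=((λw. ((λq. 5) 3)) -4) | E=∅ | K=[subR :: mulL(6)]]
step 16: [C=(λw. ((λq. 5) 3)) | E=∅ | K=[arg :: subR :: mulL(6)]]
step 17: [C=-4 | E=∅ | K=[fun :: subR :: mulL(6)]]
step 18: [C=((λq. 5) 3) | E={w↦-4} | K=[subR :: mulL(6)]]
step 19: [C=(λq. 5) | E={w↦-4} | K=[arg :: subR :: mulL(6)]]
step 20: [C=3 | E={w↦-4} | K=[fun :: subR :: mulL(6)]]
step 21: [C=5 | E={q↦3, w↦-4} | K=[subR :: mulL(6)]]
step 22: [C=(7 + 7) | E=∅ | K=[subL(5) :: mulL(6)]]
step 23: [C=7 | E=∅ | K=[addR :: subL(5) :: mulL(6)]]
step 24: [C=7 | E=∅ | K=[addL(7) :: subL(5) :: mulL(6)]]
→ final value -54

Answer: -54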